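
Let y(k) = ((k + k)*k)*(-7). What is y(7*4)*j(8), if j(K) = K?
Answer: -87808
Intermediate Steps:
y(k) = -14*k**2 (y(k) = ((2*k)*k)*(-7) = (2*k**2)*(-7) = -14*k**2)
y(7*4)*j(8) = -14*(7*4)**2*8 = -14*28**2*8 = -14*784*8 = -10976*8 = -87808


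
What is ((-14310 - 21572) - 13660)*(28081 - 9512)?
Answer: -919945398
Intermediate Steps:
((-14310 - 21572) - 13660)*(28081 - 9512) = (-35882 - 13660)*18569 = -49542*18569 = -919945398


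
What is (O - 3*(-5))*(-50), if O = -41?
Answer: 1300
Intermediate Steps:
(O - 3*(-5))*(-50) = (-41 - 3*(-5))*(-50) = (-41 + 15)*(-50) = -26*(-50) = 1300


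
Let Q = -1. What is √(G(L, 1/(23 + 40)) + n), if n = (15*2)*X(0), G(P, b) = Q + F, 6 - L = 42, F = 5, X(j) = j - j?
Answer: 2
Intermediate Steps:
X(j) = 0
L = -36 (L = 6 - 1*42 = 6 - 42 = -36)
G(P, b) = 4 (G(P, b) = -1 + 5 = 4)
n = 0 (n = (15*2)*0 = 30*0 = 0)
√(G(L, 1/(23 + 40)) + n) = √(4 + 0) = √4 = 2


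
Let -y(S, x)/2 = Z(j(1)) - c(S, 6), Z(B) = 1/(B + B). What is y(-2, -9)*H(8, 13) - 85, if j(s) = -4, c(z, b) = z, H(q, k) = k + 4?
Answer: -595/4 ≈ -148.75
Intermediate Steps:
H(q, k) = 4 + k
Z(B) = 1/(2*B)
y(S, x) = ¼ + 2*S (y(S, x) = -2*((½)/(-4) - S) = -2*((½)*(-¼) - S) = -2*(-⅛ - S) = ¼ + 2*S)
y(-2, -9)*H(8, 13) - 85 = (¼ + 2*(-2))*(4 + 13) - 85 = (¼ - 4)*17 - 85 = -15/4*17 - 85 = -255/4 - 85 = -595/4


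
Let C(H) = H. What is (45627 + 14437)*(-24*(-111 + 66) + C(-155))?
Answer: 55559200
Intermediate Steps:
(45627 + 14437)*(-24*(-111 + 66) + C(-155)) = (45627 + 14437)*(-24*(-111 + 66) - 155) = 60064*(-24*(-45) - 155) = 60064*(1080 - 155) = 60064*925 = 55559200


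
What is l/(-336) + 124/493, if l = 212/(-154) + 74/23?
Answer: 18044941/73340652 ≈ 0.24604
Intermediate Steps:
l = 3260/1771 (l = 212*(-1/154) + 74*(1/23) = -106/77 + 74/23 = 3260/1771 ≈ 1.8408)
l/(-336) + 124/493 = (3260/1771)/(-336) + 124/493 = (3260/1771)*(-1/336) + 124*(1/493) = -815/148764 + 124/493 = 18044941/73340652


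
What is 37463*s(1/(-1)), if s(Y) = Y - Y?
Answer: 0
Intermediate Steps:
s(Y) = 0
37463*s(1/(-1)) = 37463*0 = 0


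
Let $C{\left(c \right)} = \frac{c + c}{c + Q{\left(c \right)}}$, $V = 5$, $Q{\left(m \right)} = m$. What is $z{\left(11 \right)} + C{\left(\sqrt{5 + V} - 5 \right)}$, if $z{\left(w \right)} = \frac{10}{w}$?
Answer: $\frac{21}{11} \approx 1.9091$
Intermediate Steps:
$C{\left(c \right)} = 1$ ($C{\left(c \right)} = \frac{c + c}{c + c} = \frac{2 c}{2 c} = 2 c \frac{1}{2 c} = 1$)
$z{\left(11 \right)} + C{\left(\sqrt{5 + V} - 5 \right)} = \frac{10}{11} + 1 = \frac{21}{11}$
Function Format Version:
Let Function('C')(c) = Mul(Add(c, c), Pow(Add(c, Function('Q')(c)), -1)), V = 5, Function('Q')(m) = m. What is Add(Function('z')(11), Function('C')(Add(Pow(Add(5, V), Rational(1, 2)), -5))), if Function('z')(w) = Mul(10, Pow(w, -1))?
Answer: Rational(21, 11) ≈ 1.9091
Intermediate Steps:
Function('C')(c) = 1 (Function('C')(c) = Mul(Add(c, c), Pow(Add(c, c), -1)) = Mul(Mul(2, c), Pow(Mul(2, c), -1)) = Mul(Mul(2, c), Mul(Rational(1, 2), Pow(c, -1))) = 1)
Add(Function('z')(11), Function('C')(Add(Pow(Add(5, V), Rational(1, 2)), -5))) = Add(Mul(10, Pow(11, -1)), 1) = Add(Mul(10, Rational(1, 11)), 1) = Add(Rational(10, 11), 1) = Rational(21, 11)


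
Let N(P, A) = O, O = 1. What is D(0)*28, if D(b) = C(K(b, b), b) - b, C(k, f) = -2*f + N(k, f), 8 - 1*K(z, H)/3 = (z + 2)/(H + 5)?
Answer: 28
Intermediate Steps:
N(P, A) = 1
K(z, H) = 24 - 3*(2 + z)/(5 + H) (K(z, H) = 24 - 3*(z + 2)/(H + 5) = 24 - 3*(2 + z)/(5 + H))
C(k, f) = 1 - 2*f (C(k, f) = -2*f + 1 = 1 - 2*f)
D(b) = 1 - 3*b (D(b) = (1 - 2*b) - b = 1 - 3*b)
D(0)*28 = (1 - 3*0)*28 = (1 + 0)*28 = 1*28 = 28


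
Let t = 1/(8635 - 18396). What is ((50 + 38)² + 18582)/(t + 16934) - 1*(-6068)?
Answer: 1003253514650/165292773 ≈ 6069.6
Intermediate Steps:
t = -1/9761 (t = 1/(-9761) = -1/9761 ≈ -0.00010245)
((50 + 38)² + 18582)/(t + 16934) - 1*(-6068) = ((50 + 38)² + 18582)/(-1/9761 + 16934) - 1*(-6068) = (88² + 18582)/(165292773/9761) + 6068 = (7744 + 18582)*(9761/165292773) + 6068 = 26326*(9761/165292773) + 6068 = 256968086/165292773 + 6068 = 1003253514650/165292773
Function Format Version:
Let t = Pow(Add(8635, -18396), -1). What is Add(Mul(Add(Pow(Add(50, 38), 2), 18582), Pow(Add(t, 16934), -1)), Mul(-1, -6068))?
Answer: Rational(1003253514650, 165292773) ≈ 6069.6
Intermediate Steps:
t = Rational(-1, 9761) (t = Pow(-9761, -1) = Rational(-1, 9761) ≈ -0.00010245)
Add(Mul(Add(Pow(Add(50, 38), 2), 18582), Pow(Add(t, 16934), -1)), Mul(-1, -6068)) = Add(Mul(Add(Pow(Add(50, 38), 2), 18582), Pow(Add(Rational(-1, 9761), 16934), -1)), Mul(-1, -6068)) = Add(Mul(Add(Pow(88, 2), 18582), Pow(Rational(165292773, 9761), -1)), 6068) = Add(Mul(Add(7744, 18582), Rational(9761, 165292773)), 6068) = Add(Mul(26326, Rational(9761, 165292773)), 6068) = Add(Rational(256968086, 165292773), 6068) = Rational(1003253514650, 165292773)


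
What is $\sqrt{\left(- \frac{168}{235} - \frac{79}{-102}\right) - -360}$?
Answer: $\frac{\sqrt{206876177130}}{23970} \approx 18.975$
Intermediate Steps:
$\sqrt{\left(- \frac{168}{235} - \frac{79}{-102}\right) - -360} = \sqrt{\left(\left(-168\right) \frac{1}{235} - - \frac{79}{102}\right) + 360} = \sqrt{\left(- \frac{168}{235} + \frac{79}{102}\right) + 360} = \sqrt{\frac{1429}{23970} + 360} = \sqrt{\frac{8630629}{23970}} = \frac{\sqrt{206876177130}}{23970}$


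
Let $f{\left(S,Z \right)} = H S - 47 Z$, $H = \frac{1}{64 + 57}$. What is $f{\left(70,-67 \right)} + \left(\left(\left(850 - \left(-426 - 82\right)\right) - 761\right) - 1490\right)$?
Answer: $\frac{273046}{121} \approx 2256.6$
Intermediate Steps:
$H = \frac{1}{121} \approx 0.0082645$
$f{\left(S,Z \right)} = - 47 Z + \frac{S}{121}$ ($f{\left(S,Z \right)} = \frac{S}{121} - 47 Z = - 47 Z + \frac{S}{121}$)
$f{\left(70,-67 \right)} + \left(\left(\left(850 - \left(-426 - 82\right)\right) - 761\right) - 1490\right) = \left(\left(-47\right) \left(-67\right) + \frac{1}{121} \cdot 70\right) + \left(\left(\left(850 - \left(-426 - 82\right)\right) - 761\right) - 1490\right) = \left(3149 + \frac{70}{121}\right) + \left(\left(\left(850 - -508\right) - 761\right) - 1490\right) = \frac{381099}{121} + \left(\left(\left(850 + 508\right) - 761\right) - 1490\right) = \frac{381099}{121} + \left(\left(1358 - 761\right) - 1490\right) = \frac{381099}{121} + \left(597 - 1490\right) = \frac{381099}{121} - 893 = \frac{273046}{121}$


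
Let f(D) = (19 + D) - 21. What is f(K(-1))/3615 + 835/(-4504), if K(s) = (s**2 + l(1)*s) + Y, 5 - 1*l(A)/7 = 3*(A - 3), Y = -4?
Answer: -3387853/16281960 ≈ -0.20807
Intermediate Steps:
l(A) = 98 - 21*A (l(A) = 35 - 21*(A - 3) = 35 - 21*(-3 + A) = 35 - 7*(-9 + 3*A) = 35 + (63 - 21*A) = 98 - 21*A)
K(s) = -4 + s**2 + 77*s (K(s) = (s**2 + (98 - 21*1)*s) - 4 = (s**2 + (98 - 21)*s) - 4 = (s**2 + 77*s) - 4 = -4 + s**2 + 77*s)
f(D) = -2 + D
f(K(-1))/3615 + 835/(-4504) = (-2 + (-4 + (-1)**2 + 77*(-1)))/3615 + 835/(-4504) = (-2 + (-4 + 1 - 77))*(1/3615) + 835*(-1/4504) = (-2 - 80)*(1/3615) - 835/4504 = -82*1/3615 - 835/4504 = -82/3615 - 835/4504 = -3387853/16281960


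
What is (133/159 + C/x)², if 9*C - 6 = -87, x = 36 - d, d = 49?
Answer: 9985600/4272489 ≈ 2.3372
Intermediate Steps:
x = -13 (x = 36 - 1*49 = 36 - 49 = -13)
C = -9 (C = ⅔ + (⅑)*(-87) = ⅔ - 29/3 = -9)
(133/159 + C/x)² = (133/159 - 9/(-13))² = (133*(1/159) - 9*(-1/13))² = (133/159 + 9/13)² = (3160/2067)² = 9985600/4272489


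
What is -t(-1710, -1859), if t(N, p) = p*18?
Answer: 33462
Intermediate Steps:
t(N, p) = 18*p
-t(-1710, -1859) = -18*(-1859) = -1*(-33462) = 33462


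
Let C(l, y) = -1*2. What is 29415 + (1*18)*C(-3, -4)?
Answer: 29379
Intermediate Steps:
C(l, y) = -2
29415 + (1*18)*C(-3, -4) = 29415 + (1*18)*(-2) = 29415 + 18*(-2) = 29415 - 36 = 29379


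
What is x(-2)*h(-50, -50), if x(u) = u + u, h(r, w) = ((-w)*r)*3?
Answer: 30000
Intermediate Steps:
h(r, w) = -3*r*w (h(r, w) = -r*w*3 = -3*r*w)
x(u) = 2*u
x(-2)*h(-50, -50) = (2*(-2))*(-3*(-50)*(-50)) = -4*(-7500) = 30000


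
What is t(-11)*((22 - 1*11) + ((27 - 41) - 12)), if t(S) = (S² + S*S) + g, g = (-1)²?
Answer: -3645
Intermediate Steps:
g = 1
t(S) = 1 + 2*S² (t(S) = (S² + S*S) + 1 = (S² + S²) + 1 = 2*S² + 1 = 1 + 2*S²)
t(-11)*((22 - 1*11) + ((27 - 41) - 12)) = (1 + 2*(-11)²)*((22 - 1*11) + ((27 - 41) - 12)) = (1 + 2*121)*((22 - 11) + (-14 - 12)) = (1 + 242)*(11 - 26) = 243*(-15) = -3645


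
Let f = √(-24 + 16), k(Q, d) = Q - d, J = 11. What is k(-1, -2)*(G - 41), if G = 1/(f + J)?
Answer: 2*(-41*√2 + 225*I)/(-11*I + 2*√2) ≈ -40.915 - 0.021926*I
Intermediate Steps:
f = 2*I*√2 (f = √(-8) = 2*I*√2 ≈ 2.8284*I)
G = 1/(11 + 2*I*√2) (G = 1/(2*I*√2 + 11) = 1/(11 + 2*I*√2) ≈ 0.085271 - 0.021926*I)
k(-1, -2)*(G - 41) = (-1 - 1*(-2))*((11/129 - 2*I*√2/129) - 41) = (-1 + 2)*(-5278/129 - 2*I*√2/129) = 1*(-5278/129 - 2*I*√2/129) = -5278/129 - 2*I*√2/129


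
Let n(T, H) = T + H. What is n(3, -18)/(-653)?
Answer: 15/653 ≈ 0.022971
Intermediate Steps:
n(T, H) = H + T
n(3, -18)/(-653) = (-18 + 3)/(-653) = -15*(-1/653) = 15/653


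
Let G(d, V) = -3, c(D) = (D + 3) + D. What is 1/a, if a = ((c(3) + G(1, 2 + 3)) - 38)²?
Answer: 1/1024 ≈ 0.00097656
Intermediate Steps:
c(D) = 3 + 2*D (c(D) = (3 + D) + D = 3 + 2*D)
a = 1024 (a = (((3 + 2*3) - 3) - 38)² = (((3 + 6) - 3) - 38)² = ((9 - 3) - 38)² = (6 - 38)² = (-32)² = 1024)
1/a = 1/1024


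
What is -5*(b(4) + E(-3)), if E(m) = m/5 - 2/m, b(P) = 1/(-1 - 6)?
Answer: 8/21 ≈ 0.38095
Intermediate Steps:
b(P) = -1/7 (b(P) = 1/(-7) = -1/7)
E(m) = -2/m + m/5 (E(m) = m*(1/5) - 2/m = m/5 - 2/m = -2/m + m/5)
-5*(b(4) + E(-3)) = -5*(-1/7 + (-2/(-3) + (1/5)*(-3))) = -5*(-1/7 + (-2*(-1/3) - 3/5)) = -5*(-1/7 + (2/3 - 3/5)) = -5*(-1/7 + 1/15) = -5*(-8/105) = 8/21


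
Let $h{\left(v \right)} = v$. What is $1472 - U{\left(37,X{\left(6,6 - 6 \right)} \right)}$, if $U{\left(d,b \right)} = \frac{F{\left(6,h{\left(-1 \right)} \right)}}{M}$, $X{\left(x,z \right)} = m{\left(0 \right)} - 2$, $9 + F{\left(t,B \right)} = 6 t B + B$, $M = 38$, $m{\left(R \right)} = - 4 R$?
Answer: $\frac{27991}{19} \approx 1473.2$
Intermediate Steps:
$F{\left(t,B \right)} = -9 + B + 6 B t$ ($F{\left(t,B \right)} = -9 + \left(6 t B + B\right) = -9 + \left(6 B t + B\right) = -9 + \left(B + 6 B t\right) = -9 + B + 6 B t$)
$X{\left(x,z \right)} = -2$ ($X{\left(x,z \right)} = \left(-4\right) 0 - 2 = 0 - 2 = -2$)
$U{\left(d,b \right)} = - \frac{23}{19}$ ($U{\left(d,b \right)} = \frac{-9 - 1 + 6 \left(-1\right) 6}{38} = \left(-9 - 1 - 36\right) \frac{1}{38} = \left(-46\right) \frac{1}{38} = - \frac{23}{19}$)
$1472 - U{\left(37,X{\left(6,6 - 6 \right)} \right)} = 1472 - - \frac{23}{19} = 1472 + \frac{23}{19} = \frac{27991}{19}$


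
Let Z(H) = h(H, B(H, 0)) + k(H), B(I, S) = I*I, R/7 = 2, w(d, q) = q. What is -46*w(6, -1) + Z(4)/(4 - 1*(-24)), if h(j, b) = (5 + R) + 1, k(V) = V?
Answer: 328/7 ≈ 46.857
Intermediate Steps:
R = 14 (R = 7*2 = 14)
B(I, S) = I**2
h(j, b) = 20 (h(j, b) = (5 + 14) + 1 = 19 + 1 = 20)
Z(H) = 20 + H
-46*w(6, -1) + Z(4)/(4 - 1*(-24)) = -46*(-1) + (20 + 4)/(4 - 1*(-24)) = 46 + 24/(4 + 24) = 46 + 24/28 = 46 + 24*(1/28) = 46 + 6/7 = 328/7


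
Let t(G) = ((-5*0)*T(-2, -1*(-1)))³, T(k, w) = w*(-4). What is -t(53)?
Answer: 0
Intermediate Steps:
T(k, w) = -4*w
t(G) = 0 (t(G) = ((-5*0)*(-(-4)*(-1)))³ = (0*(-4*1))³ = (0*(-4))³ = 0³ = 0)
-t(53) = -1*0 = 0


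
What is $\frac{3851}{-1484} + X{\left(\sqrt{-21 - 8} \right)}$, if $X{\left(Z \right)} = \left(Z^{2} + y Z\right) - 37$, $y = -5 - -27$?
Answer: $- \frac{101795}{1484} + 22 i \sqrt{29} \approx -68.595 + 118.47 i$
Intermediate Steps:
$y = 22$ ($y = -5 + 27 = 22$)
$X{\left(Z \right)} = -37 + Z^{2} + 22 Z$ ($X{\left(Z \right)} = \left(Z^{2} + 22 Z\right) - 37 = -37 + Z^{2} + 22 Z$)
$\frac{3851}{-1484} + X{\left(\sqrt{-21 - 8} \right)} = \frac{3851}{-1484} + \left(-37 + \left(\sqrt{-21 - 8}\right)^{2} + 22 \sqrt{-21 - 8}\right) = 3851 \left(- \frac{1}{1484}\right) + \left(-37 + \left(\sqrt{-29}\right)^{2} + 22 \sqrt{-29}\right) = - \frac{3851}{1484} + \left(-37 + \left(i \sqrt{29}\right)^{2} + 22 i \sqrt{29}\right) = - \frac{3851}{1484} - \left(66 - 22 i \sqrt{29}\right) = - \frac{101795}{1484} + 22 i \sqrt{29}$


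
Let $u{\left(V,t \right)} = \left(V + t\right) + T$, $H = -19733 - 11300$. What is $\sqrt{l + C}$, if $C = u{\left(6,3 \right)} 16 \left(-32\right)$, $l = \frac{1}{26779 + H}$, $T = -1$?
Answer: $\frac{i \sqrt{74123333790}}{4254} \approx 64.0 i$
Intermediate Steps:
$H = -31033$ ($H = -19733 - 11300 = -31033$)
$u{\left(V,t \right)} = -1 + V + t$ ($u{\left(V,t \right)} = \left(V + t\right) - 1 = -1 + V + t$)
$l = - \frac{1}{4254}$ ($l = \frac{1}{26779 - 31033} = \frac{1}{-4254} = - \frac{1}{4254} \approx -0.00023507$)
$C = -4096$ ($C = \left(-1 + 6 + 3\right) 16 \left(-32\right) = 8 \cdot 16 \left(-32\right) = 128 \left(-32\right) = -4096$)
$\sqrt{l + C} = \sqrt{- \frac{1}{4254} - 4096} = \sqrt{- \frac{17424385}{4254}} = \frac{i \sqrt{74123333790}}{4254}$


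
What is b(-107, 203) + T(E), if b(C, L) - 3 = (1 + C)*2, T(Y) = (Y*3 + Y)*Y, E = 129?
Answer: 66355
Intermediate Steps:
T(Y) = 4*Y² (T(Y) = (3*Y + Y)*Y = (4*Y)*Y = 4*Y²)
b(C, L) = 5 + 2*C (b(C, L) = 3 + (1 + C)*2 = 3 + (2 + 2*C) = 5 + 2*C)
b(-107, 203) + T(E) = (5 + 2*(-107)) + 4*129² = (5 - 214) + 4*16641 = -209 + 66564 = 66355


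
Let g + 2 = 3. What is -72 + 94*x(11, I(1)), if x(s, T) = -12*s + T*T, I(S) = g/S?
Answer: -12386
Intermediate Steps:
g = 1 (g = -2 + 3 = 1)
I(S) = 1/S
x(s, T) = T² - 12*s (x(s, T) = -12*s + T² = T² - 12*s)
-72 + 94*x(11, I(1)) = -72 + 94*((1/1)² - 12*11) = -72 + 94*(1² - 132) = -72 + 94*(1 - 132) = -72 + 94*(-131) = -72 - 12314 = -12386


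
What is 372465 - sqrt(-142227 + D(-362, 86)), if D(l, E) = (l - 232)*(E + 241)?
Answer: 372465 - 3*I*sqrt(37385) ≈ 3.7247e+5 - 580.06*I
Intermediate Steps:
D(l, E) = (-232 + l)*(241 + E)
372465 - sqrt(-142227 + D(-362, 86)) = 372465 - sqrt(-142227 + (-55912 - 232*86 + 241*(-362) + 86*(-362))) = 372465 - sqrt(-142227 + (-55912 - 19952 - 87242 - 31132)) = 372465 - sqrt(-142227 - 194238) = 372465 - sqrt(-336465) = 372465 - 3*I*sqrt(37385)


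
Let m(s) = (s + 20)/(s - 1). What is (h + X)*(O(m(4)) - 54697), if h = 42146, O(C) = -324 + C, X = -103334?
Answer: 3366135444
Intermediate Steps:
m(s) = (20 + s)/(-1 + s)
(h + X)*(O(m(4)) - 54697) = (42146 - 103334)*((-324 + (20 + 4)/(-1 + 4)) - 54697) = -61188*((-324 + 24/3) - 54697) = -61188*((-324 + (⅓)*24) - 54697) = -61188*((-324 + 8) - 54697) = -61188*(-316 - 54697) = -61188*(-55013) = 3366135444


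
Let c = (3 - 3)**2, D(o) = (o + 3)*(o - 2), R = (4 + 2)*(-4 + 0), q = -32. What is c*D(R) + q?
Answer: -32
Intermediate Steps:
R = -24 (R = 6*(-4) = -24)
D(o) = (-2 + o)*(3 + o) (D(o) = (3 + o)*(-2 + o) = (-2 + o)*(3 + o))
c = 0 (c = 0**2 = 0)
c*D(R) + q = 0*(-6 - 24 + (-24)**2) - 32 = 0*(-6 - 24 + 576) - 32 = 0*546 - 32 = 0 - 32 = -32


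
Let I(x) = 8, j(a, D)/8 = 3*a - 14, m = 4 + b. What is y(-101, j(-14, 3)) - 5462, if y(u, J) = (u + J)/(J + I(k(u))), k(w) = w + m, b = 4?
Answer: -2402731/440 ≈ -5460.8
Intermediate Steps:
m = 8 (m = 4 + 4 = 8)
j(a, D) = -112 + 24*a (j(a, D) = 8*(3*a - 14) = 8*(-14 + 3*a) = -112 + 24*a)
k(w) = 8 + w (k(w) = w + 8 = 8 + w)
y(u, J) = (J + u)/(8 + J) (y(u, J) = (u + J)/(J + 8) = (J + u)/(8 + J))
y(-101, j(-14, 3)) - 5462 = ((-112 + 24*(-14)) - 101)/(8 + (-112 + 24*(-14))) - 5462 = ((-112 - 336) - 101)/(8 + (-112 - 336)) - 5462 = (-448 - 101)/(8 - 448) - 5462 = -549/(-440) - 5462 = -1/440*(-549) - 5462 = 549/440 - 5462 = -2402731/440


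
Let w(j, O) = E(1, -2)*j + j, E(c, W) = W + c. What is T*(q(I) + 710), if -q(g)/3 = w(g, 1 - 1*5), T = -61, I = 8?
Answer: -43310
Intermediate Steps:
w(j, O) = 0 (w(j, O) = (-2 + 1)*j + j = -j + j = 0)
q(g) = 0 (q(g) = -3*0 = 0)
T*(q(I) + 710) = -61*(0 + 710) = -61*710 = -43310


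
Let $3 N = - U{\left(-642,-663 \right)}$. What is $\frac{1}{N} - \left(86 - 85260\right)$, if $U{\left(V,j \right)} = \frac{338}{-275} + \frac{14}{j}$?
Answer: $\frac{19415449231}{227944} \approx 85176.0$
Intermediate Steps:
$U{\left(V,j \right)} = - \frac{338}{275} + \frac{14}{j}$ ($U{\left(V,j \right)} = 338 \left(- \frac{1}{275}\right) + \frac{14}{j} = - \frac{338}{275} + \frac{14}{j}$)
$N = \frac{227944}{546975}$ ($N = \frac{\left(-1\right) \left(- \frac{338}{275} + \frac{14}{-663}\right)}{3} = \frac{\left(-1\right) \left(- \frac{338}{275} + 14 \left(- \frac{1}{663}\right)\right)}{3} = \frac{\left(-1\right) \left(- \frac{338}{275} - \frac{14}{663}\right)}{3} = \frac{\left(-1\right) \left(- \frac{227944}{182325}\right)}{3} = \frac{1}{3} \cdot \frac{227944}{182325} = \frac{227944}{546975} \approx 0.41674$)
$\frac{1}{N} - \left(86 - 85260\right) = \frac{1}{\frac{227944}{546975}} - \left(86 - 85260\right) = \frac{546975}{227944} - \left(86 - 85260\right) = \frac{546975}{227944} - -85174 = \frac{546975}{227944} + 85174 = \frac{19415449231}{227944}$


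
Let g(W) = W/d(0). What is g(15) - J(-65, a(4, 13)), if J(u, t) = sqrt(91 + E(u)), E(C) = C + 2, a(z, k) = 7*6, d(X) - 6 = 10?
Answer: 15/16 - 2*sqrt(7) ≈ -4.3540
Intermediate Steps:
d(X) = 16 (d(X) = 6 + 10 = 16)
a(z, k) = 42
g(W) = W/16
E(C) = 2 + C
J(u, t) = sqrt(93 + u) (J(u, t) = sqrt(91 + (2 + u)) = sqrt(93 + u))
g(15) - J(-65, a(4, 13)) = (1/16)*15 - sqrt(93 - 65) = 15/16 - sqrt(28) = 15/16 - 2*sqrt(7)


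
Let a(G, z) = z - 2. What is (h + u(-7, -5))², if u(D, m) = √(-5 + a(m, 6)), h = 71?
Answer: (71 + I)² ≈ 5040.0 + 142.0*I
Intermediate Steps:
a(G, z) = -2 + z
u(D, m) = I (u(D, m) = √(-5 + (-2 + 6)) = √(-5 + 4) = √(-1) = I)
(h + u(-7, -5))² = (71 + I)²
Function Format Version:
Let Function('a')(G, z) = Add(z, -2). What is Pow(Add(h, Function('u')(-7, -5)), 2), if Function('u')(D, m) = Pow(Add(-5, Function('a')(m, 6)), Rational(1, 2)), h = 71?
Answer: Pow(Add(71, I), 2) ≈ Add(5040.0, Mul(142.00, I))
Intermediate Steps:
Function('a')(G, z) = Add(-2, z)
Function('u')(D, m) = I (Function('u')(D, m) = Pow(Add(-5, Add(-2, 6)), Rational(1, 2)) = Pow(Add(-5, 4), Rational(1, 2)) = Pow(-1, Rational(1, 2)) = I)
Pow(Add(h, Function('u')(-7, -5)), 2) = Pow(Add(71, I), 2)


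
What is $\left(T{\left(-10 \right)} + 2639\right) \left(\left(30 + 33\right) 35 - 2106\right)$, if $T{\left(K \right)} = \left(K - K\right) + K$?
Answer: $260271$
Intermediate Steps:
$T{\left(K \right)} = K$ ($T{\left(K \right)} = 0 + K = K$)
$\left(T{\left(-10 \right)} + 2639\right) \left(\left(30 + 33\right) 35 - 2106\right) = \left(-10 + 2639\right) \left(\left(30 + 33\right) 35 - 2106\right) = 2629 \left(63 \cdot 35 - 2106\right) = 2629 \left(2205 - 2106\right) = 2629 \cdot 99 = 260271$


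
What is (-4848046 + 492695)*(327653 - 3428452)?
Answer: 13505068025449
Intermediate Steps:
(-4848046 + 492695)*(327653 - 3428452) = -4355351*(-3100799) = 13505068025449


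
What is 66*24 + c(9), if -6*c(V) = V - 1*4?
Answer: 9499/6 ≈ 1583.2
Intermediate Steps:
c(V) = 2/3 - V/6 (c(V) = -(V - 1*4)/6 = -(V - 4)/6 = -(-4 + V)/6 = 2/3 - V/6)
66*24 + c(9) = 66*24 + (2/3 - 1/6*9) = 1584 + (2/3 - 3/2) = 1584 - 5/6 = 9499/6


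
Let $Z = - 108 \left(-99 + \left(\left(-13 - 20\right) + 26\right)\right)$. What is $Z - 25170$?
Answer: $-13722$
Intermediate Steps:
$Z = 11448$ ($Z = - 108 \left(-99 + \left(-33 + 26\right)\right) = - 108 \left(-99 - 7\right) = \left(-108\right) \left(-106\right) = 11448$)
$Z - 25170 = 11448 - 25170 = -13722$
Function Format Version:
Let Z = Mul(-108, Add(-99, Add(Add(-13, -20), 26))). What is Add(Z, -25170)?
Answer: -13722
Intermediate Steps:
Z = 11448 (Z = Mul(-108, Add(-99, Add(-33, 26))) = Mul(-108, Add(-99, -7)) = Mul(-108, -106) = 11448)
Add(Z, -25170) = Add(11448, -25170) = -13722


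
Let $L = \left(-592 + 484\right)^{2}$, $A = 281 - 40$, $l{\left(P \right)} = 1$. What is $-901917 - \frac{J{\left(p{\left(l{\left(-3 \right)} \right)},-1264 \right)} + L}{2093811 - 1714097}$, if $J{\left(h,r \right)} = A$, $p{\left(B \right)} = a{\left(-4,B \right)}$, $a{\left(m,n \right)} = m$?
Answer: $- \frac{342470523643}{379714} \approx -9.0192 \cdot 10^{5}$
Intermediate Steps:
$p{\left(B \right)} = -4$
$A = 241$
$J{\left(h,r \right)} = 241$
$L = 11664$ ($L = \left(-108\right)^{2} = 11664$)
$-901917 - \frac{J{\left(p{\left(l{\left(-3 \right)} \right)},-1264 \right)} + L}{2093811 - 1714097} = -901917 - \frac{241 + 11664}{2093811 - 1714097} = -901917 - \frac{11905}{379714} = - \frac{342470523643}{379714}$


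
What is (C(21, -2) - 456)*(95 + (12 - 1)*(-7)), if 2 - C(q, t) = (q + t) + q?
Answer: -8892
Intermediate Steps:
C(q, t) = 2 - t - 2*q (C(q, t) = 2 - ((q + t) + q) = 2 - (t + 2*q) = 2 + (-t - 2*q) = 2 - t - 2*q)
(C(21, -2) - 456)*(95 + (12 - 1)*(-7)) = ((2 - 1*(-2) - 2*21) - 456)*(95 + (12 - 1)*(-7)) = ((2 + 2 - 42) - 456)*(95 + 11*(-7)) = (-38 - 456)*(95 - 77) = -494*18 = -8892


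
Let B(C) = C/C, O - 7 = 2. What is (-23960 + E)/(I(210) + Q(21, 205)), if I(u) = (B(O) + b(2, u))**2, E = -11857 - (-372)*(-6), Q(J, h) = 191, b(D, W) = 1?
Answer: -12683/65 ≈ -195.12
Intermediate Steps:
O = 9 (O = 7 + 2 = 9)
B(C) = 1
E = -14089 (E = -11857 - 1*2232 = -11857 - 2232 = -14089)
I(u) = 4 (I(u) = (1 + 1)**2 = 2**2 = 4)
(-23960 + E)/(I(210) + Q(21, 205)) = (-23960 - 14089)/(4 + 191) = -38049/195 = -38049*1/195 = -12683/65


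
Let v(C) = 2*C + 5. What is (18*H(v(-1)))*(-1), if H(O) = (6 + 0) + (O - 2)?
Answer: -126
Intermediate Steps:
v(C) = 5 + 2*C
H(O) = 4 + O (H(O) = 6 + (-2 + O) = 4 + O)
(18*H(v(-1)))*(-1) = (18*(4 + (5 + 2*(-1))))*(-1) = (18*(4 + (5 - 2)))*(-1) = (18*(4 + 3))*(-1) = (18*7)*(-1) = 126*(-1) = -126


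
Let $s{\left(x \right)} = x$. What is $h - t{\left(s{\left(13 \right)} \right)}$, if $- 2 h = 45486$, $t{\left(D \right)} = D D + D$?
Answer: $-22925$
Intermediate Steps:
$t{\left(D \right)} = D + D^{2}$ ($t{\left(D \right)} = D^{2} + D = D + D^{2}$)
$h = -22743$ ($h = \left(- \frac{1}{2}\right) 45486 = -22743$)
$h - t{\left(s{\left(13 \right)} \right)} = -22743 - 13 \left(1 + 13\right) = -22743 - 13 \cdot 14 = -22743 - 182 = -22925$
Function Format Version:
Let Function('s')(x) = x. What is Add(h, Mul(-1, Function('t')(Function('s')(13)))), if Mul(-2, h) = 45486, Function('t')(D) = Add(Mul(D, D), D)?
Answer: -22925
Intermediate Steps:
Function('t')(D) = Add(D, Pow(D, 2)) (Function('t')(D) = Add(Pow(D, 2), D) = Add(D, Pow(D, 2)))
h = -22743 (h = Mul(Rational(-1, 2), 45486) = -22743)
Add(h, Mul(-1, Function('t')(Function('s')(13)))) = Add(-22743, Mul(-1, Mul(13, Add(1, 13)))) = Add(-22743, Mul(-1, Mul(13, 14))) = Add(-22743, Mul(-1, 182)) = Add(-22743, -182) = -22925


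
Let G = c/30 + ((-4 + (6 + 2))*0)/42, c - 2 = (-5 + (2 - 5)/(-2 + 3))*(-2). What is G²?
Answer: 9/25 ≈ 0.36000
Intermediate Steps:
c = 18 (c = 2 + (-5 + (2 - 5)/(-2 + 3))*(-2) = 2 + (-5 - 3/1)*(-2) = 2 + (-5 - 3*1)*(-2) = 2 + (-5 - 3)*(-2) = 2 - 8*(-2) = 2 + 16 = 18)
G = ⅗ (G = 18/30 + ((-4 + (6 + 2))*0)/42 = 18*(1/30) + ((-4 + 8)*0)*(1/42) = ⅗ + (4*0)*(1/42) = ⅗ + 0*(1/42) = ⅗ + 0 = ⅗ ≈ 0.60000)
G² = (⅗)² = 9/25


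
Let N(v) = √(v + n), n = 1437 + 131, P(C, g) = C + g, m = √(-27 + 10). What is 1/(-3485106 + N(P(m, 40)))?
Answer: -1/(3485106 - √(1608 + I*√17)) ≈ -2.8694e-7 - 4.2328e-15*I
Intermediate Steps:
m = I*√17 (m = √(-17) = I*√17 ≈ 4.1231*I)
n = 1568
N(v) = √(1568 + v) (N(v) = √(v + 1568) = √(1568 + v))
1/(-3485106 + N(P(m, 40))) = 1/(-3485106 + √(1568 + (I*√17 + 40))) = 1/(-3485106 + √(1568 + (40 + I*√17))) = 1/(-3485106 + √(1608 + I*√17))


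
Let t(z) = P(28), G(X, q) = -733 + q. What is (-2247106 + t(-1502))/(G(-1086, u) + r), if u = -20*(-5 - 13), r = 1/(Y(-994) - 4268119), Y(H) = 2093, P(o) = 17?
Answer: 9586140098314/1591227699 ≈ 6024.4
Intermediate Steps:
r = -1/4266026 (r = 1/(2093 - 4268119) = 1/(-4266026) = -1/4266026 ≈ -2.3441e-7)
u = 360 (u = -20*(-18) = 360)
t(z) = 17
(-2247106 + t(-1502))/(G(-1086, u) + r) = (-2247106 + 17)/((-733 + 360) - 1/4266026) = -2247089/(-373 - 1/4266026) = -2247089/(-1591227699/4266026) = -2247089*(-4266026/1591227699) = 9586140098314/1591227699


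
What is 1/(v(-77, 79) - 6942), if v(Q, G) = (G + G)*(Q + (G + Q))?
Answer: -1/18792 ≈ -5.3214e-5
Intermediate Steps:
v(Q, G) = 2*G*(G + 2*Q) (v(Q, G) = (2*G)*(G + 2*Q) = 2*G*(G + 2*Q))
1/(v(-77, 79) - 6942) = 1/(2*79*(79 + 2*(-77)) - 6942) = 1/(2*79*(79 - 154) - 6942) = 1/(2*79*(-75) - 6942) = 1/(-11850 - 6942) = 1/(-18792) = -1/18792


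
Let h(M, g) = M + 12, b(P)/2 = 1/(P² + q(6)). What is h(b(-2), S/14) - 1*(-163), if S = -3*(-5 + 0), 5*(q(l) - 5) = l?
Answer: 8935/51 ≈ 175.20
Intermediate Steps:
q(l) = 5 + l/5
b(P) = 2/(31/5 + P²) (b(P) = 2/(P² + (5 + (⅕)*6)) = 2/(P² + (5 + 6/5)) = 2/(P² + 31/5) = 2/(31/5 + P²))
S = 15 (S = -3*(-5) = 15)
h(M, g) = 12 + M
h(b(-2), S/14) - 1*(-163) = (12 + 10/(31 + 5*(-2)²)) - 1*(-163) = (12 + 10/(31 + 5*4)) + 163 = (12 + 10/(31 + 20)) + 163 = (12 + 10/51) + 163 = 622/51 + 163 = 8935/51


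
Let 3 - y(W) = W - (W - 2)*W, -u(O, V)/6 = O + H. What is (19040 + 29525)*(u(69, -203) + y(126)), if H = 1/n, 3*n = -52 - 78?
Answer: 9525189432/13 ≈ 7.3271e+8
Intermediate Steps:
n = -130/3 (n = (-52 - 78)/3 = (1/3)*(-130) = -130/3 ≈ -43.333)
H = -3/130 (H = 1/(-130/3) = -3/130 ≈ -0.023077)
u(O, V) = 9/65 - 6*O (u(O, V) = -6*(O - 3/130) = -6*(-3/130 + O) = 9/65 - 6*O)
y(W) = 3 - W + W*(-2 + W) (y(W) = 3 - (W - (W - 2)*W) = 3 - (W - (-2 + W)*W) = 3 - (W - W*(-2 + W)) = 3 + (-W + W*(-2 + W)) = 3 - W + W*(-2 + W))
(19040 + 29525)*(u(69, -203) + y(126)) = (19040 + 29525)*((9/65 - 6*69) + (3 + 126**2 - 3*126)) = 48565*((9/65 - 414) + (3 + 15876 - 378)) = 48565*(-26901/65 + 15501) = 48565*(980664/65) = 9525189432/13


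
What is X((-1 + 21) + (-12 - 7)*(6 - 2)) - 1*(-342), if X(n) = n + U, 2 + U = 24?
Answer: 308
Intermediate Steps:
U = 22 (U = -2 + 24 = 22)
X(n) = 22 + n (X(n) = n + 22 = 22 + n)
X((-1 + 21) + (-12 - 7)*(6 - 2)) - 1*(-342) = (22 + ((-1 + 21) + (-12 - 7)*(6 - 2))) - 1*(-342) = (22 + (20 - 19*4)) + 342 = (22 + (20 - 76)) + 342 = (22 - 56) + 342 = -34 + 342 = 308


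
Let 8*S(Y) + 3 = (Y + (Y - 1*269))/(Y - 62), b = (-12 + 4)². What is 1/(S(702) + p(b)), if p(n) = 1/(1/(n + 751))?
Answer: 1024/834403 ≈ 0.0012272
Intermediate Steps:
b = 64 (b = (-8)² = 64)
S(Y) = -3/8 + (-269 + 2*Y)/(8*(-62 + Y)) (S(Y) = -3/8 + ((Y + (Y - 1*269))/(Y - 62))/8 = -3/8 + ((Y + (Y - 269))/(-62 + Y))/8 = -3/8 + ((Y + (-269 + Y))/(-62 + Y))/8 = -3/8 + ((-269 + 2*Y)/(-62 + Y))/8 = -3/8 + (-269 + 2*Y)/(8*(-62 + Y)))
p(n) = 751 + n (p(n) = 1/(1/(751 + n)) = 751 + n)
1/(S(702) + p(b)) = 1/((-83 - 1*702)/(8*(-62 + 702)) + (751 + 64)) = 1/((⅛)*(-83 - 702)/640 + 815) = 1/((⅛)*(1/640)*(-785) + 815) = 1/(-157/1024 + 815) = 1/(834403/1024) = 1024/834403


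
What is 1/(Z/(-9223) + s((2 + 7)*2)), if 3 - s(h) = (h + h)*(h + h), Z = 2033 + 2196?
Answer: -9223/11929568 ≈ -0.00077312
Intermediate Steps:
Z = 4229
s(h) = 3 - 4*h**2 (s(h) = 3 - (h + h)*(h + h) = 3 - 2*h*2*h = 3 - 4*h**2)
1/(Z/(-9223) + s((2 + 7)*2)) = 1/(4229/(-9223) + (3 - 4*4*(2 + 7)**2)) = 1/(4229*(-1/9223) + (3 - 4*(9*2)**2)) = 1/(-4229/9223 + (3 - 4*18**2)) = 1/(-4229/9223 + (3 - 4*324)) = 1/(-4229/9223 + (3 - 1296)) = 1/(-4229/9223 - 1293) = 1/(-11929568/9223) = -9223/11929568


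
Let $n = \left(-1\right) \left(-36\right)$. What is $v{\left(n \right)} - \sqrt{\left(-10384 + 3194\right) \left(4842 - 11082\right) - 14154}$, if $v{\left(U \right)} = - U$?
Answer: $-36 - 3 \sqrt{4983494} \approx -6733.1$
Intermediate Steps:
$n = 36$
$v{\left(n \right)} - \sqrt{\left(-10384 + 3194\right) \left(4842 - 11082\right) - 14154} = \left(-1\right) 36 - \sqrt{\left(-10384 + 3194\right) \left(4842 - 11082\right) - 14154} = -36 - \sqrt{\left(-7190\right) \left(-6240\right) - 14154} = -36 - \sqrt{44865600 - 14154} = -36 - \sqrt{44851446} = -36 - 3 \sqrt{4983494}$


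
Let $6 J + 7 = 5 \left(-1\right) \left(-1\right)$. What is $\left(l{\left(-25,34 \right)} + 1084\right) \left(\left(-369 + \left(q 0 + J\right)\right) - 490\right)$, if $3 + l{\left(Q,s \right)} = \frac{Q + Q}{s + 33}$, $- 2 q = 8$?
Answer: $- \frac{186587906}{201} \approx -9.283 \cdot 10^{5}$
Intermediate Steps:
$q = -4$ ($q = \left(- \frac{1}{2}\right) 8 = -4$)
$J = - \frac{1}{3}$ ($J = - \frac{7}{6} + \frac{5 \left(-1\right) \left(-1\right)}{6} = - \frac{7}{6} + \frac{\left(-5\right) \left(-1\right)}{6} = - \frac{7}{6} + \frac{1}{6} \cdot 5 = - \frac{7}{6} + \frac{5}{6} = - \frac{1}{3} \approx -0.33333$)
$l{\left(Q,s \right)} = -3 + \frac{2 Q}{33 + s}$ ($l{\left(Q,s \right)} = -3 + \frac{Q + Q}{s + 33} = -3 + \frac{2 Q}{33 + s}$)
$\left(l{\left(-25,34 \right)} + 1084\right) \left(\left(-369 + \left(q 0 + J\right)\right) - 490\right) = \left(\frac{-99 - 102 + 2 \left(-25\right)}{33 + 34} + 1084\right) \left(\left(-369 - \frac{1}{3}\right) - 490\right) = \left(\frac{-99 - 102 - 50}{67} + 1084\right) \left(\left(-369 + \left(0 - \frac{1}{3}\right)\right) - 490\right) = \left(\frac{1}{67} \left(-251\right) + 1084\right) \left(\left(-369 - \frac{1}{3}\right) - 490\right) = \left(- \frac{251}{67} + 1084\right) \left(- \frac{1108}{3} - 490\right) = \frac{72377}{67} \left(- \frac{2578}{3}\right) = - \frac{186587906}{201}$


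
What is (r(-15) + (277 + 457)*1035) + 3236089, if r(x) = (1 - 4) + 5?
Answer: 3995781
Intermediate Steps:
r(x) = 2 (r(x) = -3 + 5 = 2)
(r(-15) + (277 + 457)*1035) + 3236089 = (2 + (277 + 457)*1035) + 3236089 = (2 + 734*1035) + 3236089 = (2 + 759690) + 3236089 = 759692 + 3236089 = 3995781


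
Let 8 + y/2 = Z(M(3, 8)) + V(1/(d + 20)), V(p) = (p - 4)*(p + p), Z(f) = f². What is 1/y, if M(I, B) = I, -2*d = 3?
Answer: 1369/1570 ≈ 0.87197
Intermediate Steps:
d = -3/2 (d = -½*3 = -3/2 ≈ -1.5000)
V(p) = 2*p*(-4 + p) (V(p) = (-4 + p)*(2*p) = 2*p*(-4 + p))
y = 1570/1369 (y = -16 + 2*(3² + 2*(-4 + 1/(-3/2 + 20))/(-3/2 + 20)) = -16 + 2*(9 + 2*(-4 + 1/(37/2))/(37/2)) = -16 + 2*(9 + 2*(2/37)*(-4 + 2/37)) = -16 + 2*(9 + 2*(2/37)*(-146/37)) = -16 + 2*(9 - 584/1369) = -16 + 2*(11737/1369) = -16 + 23474/1369 = 1570/1369 ≈ 1.1468)
1/y = 1/(1570/1369) = 1369/1570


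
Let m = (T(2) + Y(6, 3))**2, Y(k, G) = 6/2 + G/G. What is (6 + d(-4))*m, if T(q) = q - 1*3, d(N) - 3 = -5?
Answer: 36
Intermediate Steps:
Y(k, G) = 4 (Y(k, G) = 6*(1/2) + 1 = 3 + 1 = 4)
d(N) = -2 (d(N) = 3 - 5 = -2)
T(q) = -3 + q (T(q) = q - 3 = -3 + q)
m = 9 (m = ((-3 + 2) + 4)**2 = (-1 + 4)**2 = 3**2 = 9)
(6 + d(-4))*m = (6 - 2)*9 = 4*9 = 36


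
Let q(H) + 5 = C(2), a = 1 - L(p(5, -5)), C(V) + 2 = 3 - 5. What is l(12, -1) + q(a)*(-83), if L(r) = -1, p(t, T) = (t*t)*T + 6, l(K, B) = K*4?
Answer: 795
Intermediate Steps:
l(K, B) = 4*K
C(V) = -4 (C(V) = -2 + (3 - 5) = -2 - 2 = -4)
p(t, T) = 6 + T*t**2 (p(t, T) = t**2*T + 6 = T*t**2 + 6 = 6 + T*t**2)
a = 2 (a = 1 - 1*(-1) = 1 + 1 = 2)
q(H) = -9 (q(H) = -5 - 4 = -9)
l(12, -1) + q(a)*(-83) = 4*12 - 9*(-83) = 48 + 747 = 795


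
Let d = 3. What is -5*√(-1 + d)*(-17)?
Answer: 85*√2 ≈ 120.21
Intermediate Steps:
-5*√(-1 + d)*(-17) = -5*√(-1 + 3)*(-17) = -5*√2*(-17) = 85*√2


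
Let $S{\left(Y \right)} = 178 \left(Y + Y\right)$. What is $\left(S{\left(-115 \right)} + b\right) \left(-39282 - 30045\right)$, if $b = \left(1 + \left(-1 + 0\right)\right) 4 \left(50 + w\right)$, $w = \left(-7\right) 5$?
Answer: $2838247380$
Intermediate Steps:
$w = -35$
$b = 0$ ($b = \left(1 + \left(-1 + 0\right)\right) 4 \left(50 - 35\right) = \left(1 - 1\right) 4 \cdot 15 = 0 \cdot 4 \cdot 15 = 0 \cdot 15 = 0$)
$S{\left(Y \right)} = 356 Y$ ($S{\left(Y \right)} = 178 \cdot 2 Y = 356 Y$)
$\left(S{\left(-115 \right)} + b\right) \left(-39282 - 30045\right) = \left(356 \left(-115\right) + 0\right) \left(-39282 - 30045\right) = \left(-40940 + 0\right) \left(-69327\right) = \left(-40940\right) \left(-69327\right) = 2838247380$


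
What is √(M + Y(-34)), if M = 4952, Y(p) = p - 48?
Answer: √4870 ≈ 69.785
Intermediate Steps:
Y(p) = -48 + p
√(M + Y(-34)) = √(4952 + (-48 - 34)) = √(4952 - 82) = √4870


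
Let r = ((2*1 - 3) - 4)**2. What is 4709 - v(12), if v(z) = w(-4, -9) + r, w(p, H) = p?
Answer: 4688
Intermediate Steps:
r = 25 (r = ((2 - 3) - 4)**2 = (-1 - 4)**2 = (-5)**2 = 25)
v(z) = 21 (v(z) = -4 + 25 = 21)
4709 - v(12) = 4709 - 1*21 = 4709 - 21 = 4688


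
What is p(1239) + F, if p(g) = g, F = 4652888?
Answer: 4654127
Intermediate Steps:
p(1239) + F = 1239 + 4652888 = 4654127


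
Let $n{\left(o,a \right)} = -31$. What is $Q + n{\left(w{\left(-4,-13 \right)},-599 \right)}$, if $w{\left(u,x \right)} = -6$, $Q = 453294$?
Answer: $453263$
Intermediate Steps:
$Q + n{\left(w{\left(-4,-13 \right)},-599 \right)} = 453294 - 31 = 453263$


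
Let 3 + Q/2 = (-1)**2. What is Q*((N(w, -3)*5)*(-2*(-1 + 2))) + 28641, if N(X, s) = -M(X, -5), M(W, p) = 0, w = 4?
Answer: 28641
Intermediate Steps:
Q = -4 (Q = -6 + 2*(-1)**2 = -6 + 2*1 = -6 + 2 = -4)
N(X, s) = 0 (N(X, s) = -1*0 = 0)
Q*((N(w, -3)*5)*(-2*(-1 + 2))) + 28641 = -4*0*5*(-2*(-1 + 2)) + 28641 = -0*(-2*1) + 28641 = -0*(-2) + 28641 = -4*0 + 28641 = 0 + 28641 = 28641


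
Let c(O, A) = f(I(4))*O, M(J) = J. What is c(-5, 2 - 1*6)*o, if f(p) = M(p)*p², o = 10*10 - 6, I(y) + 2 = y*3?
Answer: -470000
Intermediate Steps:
I(y) = -2 + 3*y (I(y) = -2 + y*3 = -2 + 3*y)
o = 94 (o = 100 - 6 = 94)
f(p) = p³ (f(p) = p*p² = p³)
c(O, A) = 1000*O (c(O, A) = (-2 + 3*4)³*O = (-2 + 12)³*O = 10³*O = 1000*O)
c(-5, 2 - 1*6)*o = (1000*(-5))*94 = -5000*94 = -470000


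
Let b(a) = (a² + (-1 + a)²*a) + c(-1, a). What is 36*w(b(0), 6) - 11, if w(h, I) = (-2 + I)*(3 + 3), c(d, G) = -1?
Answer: 853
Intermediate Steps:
b(a) = -1 + a² + a*(-1 + a)² (b(a) = (a² + (-1 + a)²*a) - 1 = (a² + a*(-1 + a)²) - 1 = -1 + a² + a*(-1 + a)²)
w(h, I) = -12 + 6*I (w(h, I) = (-2 + I)*6 = -12 + 6*I)
36*w(b(0), 6) - 11 = 36*(-12 + 6*6) - 11 = 36*(-12 + 36) - 11 = 36*24 - 11 = 864 - 11 = 853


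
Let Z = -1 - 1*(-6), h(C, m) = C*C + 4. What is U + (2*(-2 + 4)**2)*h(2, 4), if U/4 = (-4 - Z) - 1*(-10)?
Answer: 68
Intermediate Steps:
h(C, m) = 4 + C**2 (h(C, m) = C**2 + 4 = 4 + C**2)
Z = 5 (Z = -1 + 6 = 5)
U = 4 (U = 4*((-4 - 1*5) - 1*(-10)) = 4*((-4 - 5) + 10) = 4*(-9 + 10) = 4*1 = 4)
U + (2*(-2 + 4)**2)*h(2, 4) = 4 + (2*(-2 + 4)**2)*(4 + 2**2) = 4 + (2*2**2)*(4 + 4) = 4 + (2*4)*8 = 4 + 8*8 = 4 + 64 = 68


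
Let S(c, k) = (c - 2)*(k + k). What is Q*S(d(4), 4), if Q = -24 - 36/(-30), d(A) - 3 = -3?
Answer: 1824/5 ≈ 364.80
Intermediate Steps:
d(A) = 0 (d(A) = 3 - 3 = 0)
S(c, k) = 2*k*(-2 + c) (S(c, k) = (-2 + c)*(2*k) = 2*k*(-2 + c))
Q = -114/5 (Q = -24 - 36*(-1)/30 = -24 - 1*(-6/5) = -24 + 6/5 = -114/5 ≈ -22.800)
Q*S(d(4), 4) = -228*4*(-2 + 0)/5 = -228*4*(-2)/5 = -114/5*(-16) = 1824/5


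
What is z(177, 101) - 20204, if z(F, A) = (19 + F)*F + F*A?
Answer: 32365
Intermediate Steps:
z(F, A) = A*F + F*(19 + F) (z(F, A) = F*(19 + F) + A*F = A*F + F*(19 + F))
z(177, 101) - 20204 = 177*(19 + 101 + 177) - 20204 = 177*297 - 20204 = 52569 - 20204 = 32365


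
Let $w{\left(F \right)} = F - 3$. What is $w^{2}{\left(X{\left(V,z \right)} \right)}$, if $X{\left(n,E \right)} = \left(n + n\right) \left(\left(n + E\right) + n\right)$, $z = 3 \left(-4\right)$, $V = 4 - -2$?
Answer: $9$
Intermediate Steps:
$V = 6$ ($V = 4 + 2 = 6$)
$z = -12$
$X{\left(n,E \right)} = 2 n \left(E + 2 n\right)$ ($X{\left(n,E \right)} = 2 n \left(\left(E + n\right) + n\right) = 2 n \left(E + 2 n\right)$)
$w{\left(F \right)} = -3 + F$ ($w{\left(F \right)} = F - 3 = -3 + F$)
$w^{2}{\left(X{\left(V,z \right)} \right)} = \left(-3 + 2 \cdot 6 \left(-12 + 2 \cdot 6\right)\right)^{2} = \left(-3 + 2 \cdot 6 \left(-12 + 12\right)\right)^{2} = \left(-3 + 2 \cdot 6 \cdot 0\right)^{2} = \left(-3 + 0\right)^{2} = \left(-3\right)^{2} = 9$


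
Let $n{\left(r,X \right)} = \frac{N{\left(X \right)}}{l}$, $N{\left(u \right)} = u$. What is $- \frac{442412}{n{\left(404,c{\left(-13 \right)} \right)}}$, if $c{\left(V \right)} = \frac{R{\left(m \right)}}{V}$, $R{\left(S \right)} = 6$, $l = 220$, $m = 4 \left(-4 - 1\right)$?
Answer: $\frac{632649160}{3} \approx 2.1088 \cdot 10^{8}$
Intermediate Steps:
$m = -20$ ($m = 4 \left(-5\right) = -20$)
$c{\left(V \right)} = \frac{6}{V}$
$n{\left(r,X \right)} = \frac{X}{220}$
$- \frac{442412}{n{\left(404,c{\left(-13 \right)} \right)}} = - \frac{442412}{\frac{1}{220} \frac{6}{-13}} = - \frac{442412}{\frac{1}{220} \cdot 6 \left(- \frac{1}{13}\right)} = - \frac{442412}{\frac{1}{220} \left(- \frac{6}{13}\right)} = - \frac{442412}{- \frac{3}{1430}} = \left(-442412\right) \left(- \frac{1430}{3}\right) = \frac{632649160}{3}$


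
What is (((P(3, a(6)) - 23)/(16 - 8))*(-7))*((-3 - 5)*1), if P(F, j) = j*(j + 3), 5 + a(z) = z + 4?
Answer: 119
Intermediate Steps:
a(z) = -1 + z (a(z) = -5 + (z + 4) = -5 + (4 + z) = -1 + z)
P(F, j) = j*(3 + j)
(((P(3, a(6)) - 23)/(16 - 8))*(-7))*((-3 - 5)*1) = ((((-1 + 6)*(3 + (-1 + 6)) - 23)/(16 - 8))*(-7))*((-3 - 5)*1) = (((5*(3 + 5) - 23)/8)*(-7))*(-8*1) = (((5*8 - 23)*(⅛))*(-7))*(-8) = (((40 - 23)*(⅛))*(-7))*(-8) = ((17*(⅛))*(-7))*(-8) = ((17/8)*(-7))*(-8) = -119/8*(-8) = 119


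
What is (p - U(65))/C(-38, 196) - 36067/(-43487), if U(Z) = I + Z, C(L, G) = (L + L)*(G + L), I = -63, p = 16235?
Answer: -272831935/522191896 ≈ -0.52247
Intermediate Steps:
C(L, G) = 2*L*(G + L) (C(L, G) = (2*L)*(G + L) = 2*L*(G + L))
U(Z) = -63 + Z
(p - U(65))/C(-38, 196) - 36067/(-43487) = (16235 - (-63 + 65))/((2*(-38)*(196 - 38))) - 36067/(-43487) = (16235 - 1*2)/((2*(-38)*158)) - 36067*(-1/43487) = (16235 - 2)/(-12008) + 36067/43487 = 16233*(-1/12008) + 36067/43487 = -16233/12008 + 36067/43487 = -272831935/522191896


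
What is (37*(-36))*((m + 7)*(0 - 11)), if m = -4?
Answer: 43956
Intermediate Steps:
(37*(-36))*((m + 7)*(0 - 11)) = (37*(-36))*((-4 + 7)*(0 - 11)) = -3996*(-11) = -1332*(-33) = 43956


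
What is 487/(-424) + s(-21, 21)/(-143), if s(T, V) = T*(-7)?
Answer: -131969/60632 ≈ -2.1766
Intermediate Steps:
s(T, V) = -7*T
487/(-424) + s(-21, 21)/(-143) = 487/(-424) - 7*(-21)/(-143) = 487*(-1/424) + 147*(-1/143) = -487/424 - 147/143 = -131969/60632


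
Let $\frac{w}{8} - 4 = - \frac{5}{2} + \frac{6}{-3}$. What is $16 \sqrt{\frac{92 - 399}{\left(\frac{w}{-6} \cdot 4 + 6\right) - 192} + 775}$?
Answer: $\frac{8 \sqrt{9397762}}{55} \approx 445.9$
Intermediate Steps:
$w = -4$ ($w = 32 + 8 \left(- \frac{5}{2} + \frac{6}{-3}\right) = 32 + 8 \left(\left(-5\right) \frac{1}{2} + 6 \left(- \frac{1}{3}\right)\right) = 32 + 8 \left(- \frac{5}{2} - 2\right) = 32 + 8 \left(- \frac{9}{2}\right) = 32 - 36 = -4$)
$16 \sqrt{\frac{92 - 399}{\left(\frac{w}{-6} \cdot 4 + 6\right) - 192} + 775} = 16 \sqrt{\frac{92 - 399}{\left(- \frac{4}{-6} \cdot 4 + 6\right) - 192} + 775} = 16 \sqrt{- \frac{307}{\left(\left(-4\right) \left(- \frac{1}{6}\right) 4 + 6\right) - 192} + 775} = 16 \sqrt{- \frac{307}{\left(\frac{2}{3} \cdot 4 + 6\right) - 192} + 775} = 16 \sqrt{- \frac{307}{\left(\frac{8}{3} + 6\right) - 192} + 775} = 16 \sqrt{- \frac{307}{\frac{26}{3} - 192} + 775} = 16 \sqrt{- \frac{307}{- \frac{550}{3}} + 775} = 16 \sqrt{\left(-307\right) \left(- \frac{3}{550}\right) + 775} = 16 \sqrt{\frac{921}{550} + 775} = 16 \sqrt{\frac{427171}{550}} = 16 \frac{\sqrt{9397762}}{110} = \frac{8 \sqrt{9397762}}{55}$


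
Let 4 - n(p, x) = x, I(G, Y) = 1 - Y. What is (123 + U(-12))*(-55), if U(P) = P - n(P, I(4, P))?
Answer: -6600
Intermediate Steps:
n(p, x) = 4 - x
U(P) = -3 (U(P) = P - (4 - (1 - P)) = P - (4 + (-1 + P)) = P - (3 + P) = P + (-3 - P) = -3)
(123 + U(-12))*(-55) = (123 - 3)*(-55) = 120*(-55) = -6600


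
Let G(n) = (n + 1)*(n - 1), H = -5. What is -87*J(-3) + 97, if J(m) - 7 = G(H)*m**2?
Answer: -19304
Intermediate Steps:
G(n) = (1 + n)*(-1 + n)
J(m) = 7 + 24*m**2 (J(m) = 7 + (-1 + (-5)**2)*m**2 = 7 + (-1 + 25)*m**2 = 7 + 24*m**2)
-87*J(-3) + 97 = -87*(7 + 24*(-3)**2) + 97 = -87*(7 + 24*9) + 97 = -87*(7 + 216) + 97 = -87*223 + 97 = -19401 + 97 = -19304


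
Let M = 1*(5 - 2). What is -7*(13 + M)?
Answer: -112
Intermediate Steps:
M = 3 (M = 1*3 = 3)
-7*(13 + M) = -7*(13 + 3) = -7*16 = -112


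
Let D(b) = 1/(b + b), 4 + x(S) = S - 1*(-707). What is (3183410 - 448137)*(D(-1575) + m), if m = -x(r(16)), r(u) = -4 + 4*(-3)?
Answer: -5919270270923/3150 ≈ -1.8791e+9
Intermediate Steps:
r(u) = -16 (r(u) = -4 - 12 = -16)
x(S) = 703 + S (x(S) = -4 + (S - 1*(-707)) = -4 + (S + 707) = -4 + (707 + S) = 703 + S)
D(b) = 1/(2*b)
m = -687 (m = -(703 - 16) = -1*687 = -687)
(3183410 - 448137)*(D(-1575) + m) = (3183410 - 448137)*((½)/(-1575) - 687) = 2735273*((½)*(-1/1575) - 687) = 2735273*(-1/3150 - 687) = 2735273*(-2164051/3150) = -5919270270923/3150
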